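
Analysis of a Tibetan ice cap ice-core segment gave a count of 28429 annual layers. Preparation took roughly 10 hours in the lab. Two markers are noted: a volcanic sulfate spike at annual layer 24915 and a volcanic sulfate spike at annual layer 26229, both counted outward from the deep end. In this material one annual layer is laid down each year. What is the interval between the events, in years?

1314 yr

The two markers are separated by 26229 − 24915 = 1314 annual layers.
One annual layer per year makes the interval 1314 years.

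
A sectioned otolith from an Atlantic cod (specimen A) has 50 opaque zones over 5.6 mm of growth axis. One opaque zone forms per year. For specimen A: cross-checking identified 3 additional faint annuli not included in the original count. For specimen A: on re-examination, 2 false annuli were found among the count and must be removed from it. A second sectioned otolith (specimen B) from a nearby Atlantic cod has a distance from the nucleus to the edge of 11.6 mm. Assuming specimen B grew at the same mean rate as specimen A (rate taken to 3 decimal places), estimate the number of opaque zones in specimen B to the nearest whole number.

105 opaque zones

Specimen A: after corrections the count is 50 − 2 + 3 = 51 opaque zones.
A: Extension rate ≈ 5.6 / 51 = 0.110 mm/yr.
For B, 11.6 / 0.110 = 105.45 years ≈ 105 opaque zones.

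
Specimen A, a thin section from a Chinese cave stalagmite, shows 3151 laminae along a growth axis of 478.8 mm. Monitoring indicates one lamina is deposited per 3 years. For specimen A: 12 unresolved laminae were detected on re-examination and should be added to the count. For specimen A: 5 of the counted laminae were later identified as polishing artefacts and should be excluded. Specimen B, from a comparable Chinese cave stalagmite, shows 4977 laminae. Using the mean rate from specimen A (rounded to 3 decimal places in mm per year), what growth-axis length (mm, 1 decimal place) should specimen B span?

761.5 mm

Specimen A: true lamina count = 3151 − 5 + 12 = 3158.
Specimen A: multiplying by 3 years per lamina: 3158 × 3 = 9474 years.
A: Extension rate ≈ 478.8 / 9474 = 0.051 mm/year.
Specimen B: multiplying by 3 years per lamina: 4977 × 3 = 14931 years. B's length ≈ 0.051 × 14931 = 761.5 mm.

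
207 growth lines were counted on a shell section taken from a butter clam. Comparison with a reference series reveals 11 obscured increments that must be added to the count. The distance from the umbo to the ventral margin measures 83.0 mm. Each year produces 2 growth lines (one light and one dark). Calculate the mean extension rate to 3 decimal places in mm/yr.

After corrections the count is 207 + 11 = 218 growth lines.
With 2 growth lines per year, 218 / 2 = 109 years.
Extension rate ≈ 83.0 / 109 = 0.761 mm/yr.

0.761 mm/yr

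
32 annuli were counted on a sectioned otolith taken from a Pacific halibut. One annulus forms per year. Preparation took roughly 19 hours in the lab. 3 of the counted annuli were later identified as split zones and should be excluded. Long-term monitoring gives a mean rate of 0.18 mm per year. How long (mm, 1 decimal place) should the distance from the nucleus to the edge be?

Correcting the raw count gives 32 − 3 = 29 true annuli.
Length ≈ 0.18 × 29 = 5.2 mm.

5.2 mm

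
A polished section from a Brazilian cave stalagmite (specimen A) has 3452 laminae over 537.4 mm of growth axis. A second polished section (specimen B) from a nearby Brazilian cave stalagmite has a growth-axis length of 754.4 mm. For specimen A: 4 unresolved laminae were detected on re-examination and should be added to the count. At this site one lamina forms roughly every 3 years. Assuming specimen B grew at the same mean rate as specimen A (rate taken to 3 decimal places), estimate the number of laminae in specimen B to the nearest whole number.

Specimen A: correcting the raw count gives 3452 + 4 = 3456 true laminae.
Specimen A: 3456 laminae at 3 years each span 3456 × 3 = 10368 years.
A: Extension rate ≈ 537.4 / 10368 = 0.052 mm per year.
B spans 754.4 / 0.052 = 14507.69 years; at 3 years per lamina that is 14507.69 / 3 ≈ 4836 laminae.

4836 laminae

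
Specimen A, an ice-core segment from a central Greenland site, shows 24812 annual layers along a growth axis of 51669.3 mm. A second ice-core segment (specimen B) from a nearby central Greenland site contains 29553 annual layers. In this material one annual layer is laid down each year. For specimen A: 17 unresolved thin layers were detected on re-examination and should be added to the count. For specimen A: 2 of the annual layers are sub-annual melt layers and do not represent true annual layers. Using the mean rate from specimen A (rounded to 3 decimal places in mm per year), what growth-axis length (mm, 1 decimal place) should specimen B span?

Specimen A: after corrections the count is 24812 − 2 + 17 = 24827 annual layers.
A: 51669.3 mm over 24827 years gives 51669.3 / 24827 ≈ 2.081 mm/yr.
For B, 2.081 mm/year × 29553 years = 61499.8 mm.

61499.8 mm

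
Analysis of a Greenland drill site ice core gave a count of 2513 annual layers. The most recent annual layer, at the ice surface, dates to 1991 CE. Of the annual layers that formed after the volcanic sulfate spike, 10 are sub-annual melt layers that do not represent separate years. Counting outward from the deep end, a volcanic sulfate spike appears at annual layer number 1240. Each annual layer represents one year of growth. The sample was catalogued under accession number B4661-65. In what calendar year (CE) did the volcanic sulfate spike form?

728 CE

The volcanic sulfate spike sits at annual layer 1240 from the deep end, so 2513 − 1240 = 1273 annual layers formed after it.
1273 − 10 false = 1263 true annual layers after the volcanic sulfate spike.
1991 − 1263 = 728 CE.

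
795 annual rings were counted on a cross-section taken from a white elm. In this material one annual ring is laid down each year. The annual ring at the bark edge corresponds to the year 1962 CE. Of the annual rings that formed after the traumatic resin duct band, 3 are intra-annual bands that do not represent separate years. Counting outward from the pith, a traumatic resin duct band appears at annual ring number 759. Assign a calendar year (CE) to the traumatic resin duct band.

The traumatic resin duct band sits at annual ring 759 from the pith, so 795 − 759 = 36 annual rings formed after it.
Excluding 3 false annual rings: 36 − 3 = 33.
The annual ring at the bark edge is 1962 CE, so the traumatic resin duct band dates to 1962 − 33 = 1929 CE.

1929 CE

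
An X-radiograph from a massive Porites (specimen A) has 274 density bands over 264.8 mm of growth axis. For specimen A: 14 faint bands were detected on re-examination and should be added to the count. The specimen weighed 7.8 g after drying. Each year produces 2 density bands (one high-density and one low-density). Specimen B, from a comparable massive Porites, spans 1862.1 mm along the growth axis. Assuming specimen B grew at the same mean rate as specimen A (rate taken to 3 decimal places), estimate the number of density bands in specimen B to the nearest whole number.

Specimen A: adjusted count: 274 + 14 = 288 density bands.
Specimen A: dividing by 2 density bands per year: 288 / 2 = 144 years.
A: 264.8 mm over 144 years gives 264.8 / 144 ≈ 1.839 mm per year.
B spans 1862.1 / 1.839 = 1012.56 years; at 2 density bands per year that is 1012.56 × 2 ≈ 2025 density bands.

2025 density bands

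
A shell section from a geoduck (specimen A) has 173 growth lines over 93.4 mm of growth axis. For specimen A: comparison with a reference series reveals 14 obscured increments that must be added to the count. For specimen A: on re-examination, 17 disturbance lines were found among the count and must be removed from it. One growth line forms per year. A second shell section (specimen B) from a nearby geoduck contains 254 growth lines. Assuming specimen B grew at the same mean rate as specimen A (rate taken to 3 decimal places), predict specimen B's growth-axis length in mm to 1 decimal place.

139.4 mm

Specimen A: true growth line count = 173 − 17 + 14 = 170.
A: Mean rate = 93.4 mm / 170 years ≈ 0.549 mm/yr.
B's length ≈ 0.549 × 254 = 139.4 mm.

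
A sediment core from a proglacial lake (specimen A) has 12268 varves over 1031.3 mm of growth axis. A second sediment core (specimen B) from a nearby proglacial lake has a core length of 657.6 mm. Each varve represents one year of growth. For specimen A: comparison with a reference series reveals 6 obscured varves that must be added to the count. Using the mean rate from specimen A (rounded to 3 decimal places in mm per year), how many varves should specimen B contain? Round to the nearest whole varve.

7829 varves

Specimen A: after corrections the count is 12268 + 6 = 12274 varves.
A: 1031.3 mm over 12274 years gives 1031.3 / 12274 ≈ 0.084 mm/year.
For B, 657.6 / 0.084 = 7828.57 years ≈ 7829 varves.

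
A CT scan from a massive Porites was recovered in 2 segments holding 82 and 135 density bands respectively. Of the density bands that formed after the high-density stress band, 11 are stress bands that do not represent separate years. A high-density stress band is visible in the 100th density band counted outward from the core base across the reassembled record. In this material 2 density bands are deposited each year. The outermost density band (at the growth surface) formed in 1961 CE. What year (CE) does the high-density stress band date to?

1908 CE

Total density bands = 82 + 135 = 217.
Between density band 100 and the growth surface there are 217 − 100 = 117 density bands.
117 − 11 false = 106 true density bands after the high-density stress band.
With 2 density bands per year, 106 / 2 = 53 years.
The density band at the growth surface is 1961 CE, so the high-density stress band dates to 1961 − 53 = 1908 CE.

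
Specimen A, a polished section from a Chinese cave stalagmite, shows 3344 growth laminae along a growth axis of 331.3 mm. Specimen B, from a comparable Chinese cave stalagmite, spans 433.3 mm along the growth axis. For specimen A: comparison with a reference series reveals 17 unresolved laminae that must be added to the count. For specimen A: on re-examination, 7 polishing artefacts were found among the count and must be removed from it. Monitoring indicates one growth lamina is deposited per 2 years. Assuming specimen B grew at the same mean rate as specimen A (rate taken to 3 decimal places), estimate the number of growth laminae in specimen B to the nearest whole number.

Specimen A: adjusted count: 3344 − 7 + 17 = 3354 growth laminae.
Specimen A: 3354 growth laminae at 2 years each span 3354 × 2 = 6708 years.
A: Mean rate = 331.3 mm / 6708 years ≈ 0.049 mm/yr.
B spans 433.3 / 0.049 = 8842.86 years; at 2 years per growth lamina that is 8842.86 / 2 ≈ 4421 growth laminae.

4421 growth laminae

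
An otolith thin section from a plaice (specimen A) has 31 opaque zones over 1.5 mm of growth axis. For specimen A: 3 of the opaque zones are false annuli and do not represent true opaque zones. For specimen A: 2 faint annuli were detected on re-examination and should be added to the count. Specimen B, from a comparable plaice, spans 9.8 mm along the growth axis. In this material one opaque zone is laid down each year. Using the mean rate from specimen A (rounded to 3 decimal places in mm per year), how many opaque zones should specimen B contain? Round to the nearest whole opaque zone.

196 opaque zones

Specimen A: adjusted count: 31 − 3 + 2 = 30 opaque zones.
A: 1.5 mm over 30 years gives 1.5 / 30 ≈ 0.050 mm/year.
B spans 9.8 / 0.050 = 196.00 years ≈ 196 opaque zones.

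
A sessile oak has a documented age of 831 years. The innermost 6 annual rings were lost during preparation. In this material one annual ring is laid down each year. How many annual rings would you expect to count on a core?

One annual ring per year gives 831 annual rings over 831 years.
Subtracting the 6 annual rings not captured gives 831 − 6 = 825 annual rings in the record.

825 annual rings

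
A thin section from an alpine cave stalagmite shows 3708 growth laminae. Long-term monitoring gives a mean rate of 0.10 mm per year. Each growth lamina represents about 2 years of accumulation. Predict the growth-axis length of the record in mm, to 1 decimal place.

3708 growth laminae at 2 years each span 3708 × 2 = 7416 years.
Predicted length = 0.10 mm/year × 7416 years = 741.6 mm.

741.6 mm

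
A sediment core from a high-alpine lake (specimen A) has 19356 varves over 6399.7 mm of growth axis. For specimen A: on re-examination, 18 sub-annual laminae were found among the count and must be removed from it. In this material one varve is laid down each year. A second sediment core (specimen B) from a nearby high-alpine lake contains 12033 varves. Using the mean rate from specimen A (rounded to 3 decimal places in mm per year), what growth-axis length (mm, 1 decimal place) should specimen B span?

Specimen A: correcting the raw count gives 19356 − 18 = 19338 true varves.
A: Mean rate = 6399.7 mm / 19338 years ≈ 0.331 mm/year.
B's length ≈ 0.331 × 12033 = 3982.9 mm.

3982.9 mm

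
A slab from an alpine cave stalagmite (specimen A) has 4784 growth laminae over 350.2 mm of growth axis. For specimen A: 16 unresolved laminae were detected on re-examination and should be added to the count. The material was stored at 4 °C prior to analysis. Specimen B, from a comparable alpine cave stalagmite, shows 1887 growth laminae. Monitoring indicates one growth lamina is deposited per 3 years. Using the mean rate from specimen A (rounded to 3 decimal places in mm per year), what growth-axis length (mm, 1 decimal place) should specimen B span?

135.9 mm

Specimen A: true growth lamina count = 4784 + 16 = 4800.
Specimen A: multiplying by 3 years per growth lamina: 4800 × 3 = 14400 years.
A: Mean rate = 350.2 mm / 14400 years ≈ 0.024 mm/year.
Specimen B: 1887 growth laminae at 3 years each span 1887 × 3 = 5661 years. Length of B = 0.024 × 5661 = 135.9 mm.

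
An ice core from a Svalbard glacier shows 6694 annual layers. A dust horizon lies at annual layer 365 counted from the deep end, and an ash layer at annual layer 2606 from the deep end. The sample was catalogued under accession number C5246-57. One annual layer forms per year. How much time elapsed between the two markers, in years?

Separation: 2606 − 365 = 2241 annual layers.
At one annual layer per year, 2241 years elapsed between them.

2241 yr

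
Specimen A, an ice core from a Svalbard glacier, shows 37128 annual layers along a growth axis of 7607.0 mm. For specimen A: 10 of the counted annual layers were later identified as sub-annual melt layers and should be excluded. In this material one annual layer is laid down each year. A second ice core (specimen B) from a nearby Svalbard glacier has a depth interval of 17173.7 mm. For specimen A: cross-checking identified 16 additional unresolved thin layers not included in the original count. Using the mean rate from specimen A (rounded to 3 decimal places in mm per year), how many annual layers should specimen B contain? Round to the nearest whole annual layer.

Specimen A: after corrections the count is 37128 − 10 + 16 = 37134 annual layers.
A: 7607.0 mm over 37134 years gives 7607.0 / 37134 ≈ 0.205 mm per year.
B spans 17173.7 / 0.205 = 83774.15 years ≈ 83774 annual layers.

83774 annual layers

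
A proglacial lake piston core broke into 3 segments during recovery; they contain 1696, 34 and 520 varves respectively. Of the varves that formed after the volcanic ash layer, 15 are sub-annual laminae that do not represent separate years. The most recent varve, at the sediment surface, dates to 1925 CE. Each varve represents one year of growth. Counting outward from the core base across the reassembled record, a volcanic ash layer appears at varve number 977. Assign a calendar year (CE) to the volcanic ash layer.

667 CE

Total varves = 1696 + 34 + 520 = 2250.
Between varve 977 and the sediment surface there are 2250 − 977 = 1273 varves.
1273 − 15 false = 1258 true varves after the volcanic ash layer.
Counting back 1258 years from 1925 CE places the volcanic ash layer in 1925 − 1258 = 667 CE.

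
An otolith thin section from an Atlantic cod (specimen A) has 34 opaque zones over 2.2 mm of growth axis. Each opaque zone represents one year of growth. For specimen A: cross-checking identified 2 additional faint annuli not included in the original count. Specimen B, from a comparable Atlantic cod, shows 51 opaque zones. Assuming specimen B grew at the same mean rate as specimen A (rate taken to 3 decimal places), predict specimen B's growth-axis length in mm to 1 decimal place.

Specimen A: correcting the raw count gives 34 + 2 = 36 true opaque zones.
A: Mean rate = 2.2 mm / 36 years ≈ 0.061 mm/yr.
B's length ≈ 0.061 × 51 = 3.1 mm.

3.1 mm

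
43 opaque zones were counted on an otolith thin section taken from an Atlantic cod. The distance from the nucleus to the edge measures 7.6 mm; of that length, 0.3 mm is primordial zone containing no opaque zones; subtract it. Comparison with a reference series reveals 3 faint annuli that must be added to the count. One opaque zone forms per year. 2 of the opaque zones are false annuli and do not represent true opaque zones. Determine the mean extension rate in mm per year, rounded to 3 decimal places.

Correcting the raw count gives 43 − 2 + 3 = 44 true opaque zones.
Net length = 7.6 − 0.3 = 7.3 mm.
7.3 mm over 44 years gives 7.3 / 44 ≈ 0.166 mm per year.

0.166 mm per year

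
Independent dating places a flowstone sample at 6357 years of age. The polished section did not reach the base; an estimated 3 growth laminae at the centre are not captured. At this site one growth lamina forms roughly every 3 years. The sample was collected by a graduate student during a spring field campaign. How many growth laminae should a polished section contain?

Expected growth laminae: 6357 / 3 = 2119.
Subtracting the 3 growth laminae not captured gives 2119 − 3 = 2116 growth laminae in the record.

2116 growth laminae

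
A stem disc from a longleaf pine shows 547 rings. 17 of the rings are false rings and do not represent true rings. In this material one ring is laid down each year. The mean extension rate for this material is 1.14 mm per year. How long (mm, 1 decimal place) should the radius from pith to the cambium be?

604.2 mm

After corrections the count is 547 − 17 = 530 rings.
Length ≈ 1.14 × 530 = 604.2 mm.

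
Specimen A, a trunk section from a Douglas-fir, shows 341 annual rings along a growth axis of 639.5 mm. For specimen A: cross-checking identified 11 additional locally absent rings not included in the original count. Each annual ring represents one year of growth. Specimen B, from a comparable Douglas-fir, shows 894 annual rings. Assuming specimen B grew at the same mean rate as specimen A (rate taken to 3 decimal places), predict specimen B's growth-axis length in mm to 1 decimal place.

Specimen A: true annual ring count = 341 + 11 = 352.
A: 639.5 mm over 352 years gives 639.5 / 352 ≈ 1.817 mm/year.
Length of B = 1.817 × 894 = 1624.4 mm.

1624.4 mm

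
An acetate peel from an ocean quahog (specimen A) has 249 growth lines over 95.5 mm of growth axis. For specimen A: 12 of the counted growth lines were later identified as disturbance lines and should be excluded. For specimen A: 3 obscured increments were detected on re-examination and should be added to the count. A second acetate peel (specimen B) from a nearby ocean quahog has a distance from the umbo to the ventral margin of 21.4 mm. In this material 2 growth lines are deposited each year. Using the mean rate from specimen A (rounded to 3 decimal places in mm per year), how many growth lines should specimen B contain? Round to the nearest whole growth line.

Specimen A: after corrections the count is 249 − 12 + 3 = 240 growth lines.
Specimen A: with 2 growth lines per year, 240 / 2 = 120 years.
A: 95.5 mm over 120 years gives 95.5 / 120 ≈ 0.796 mm/year.
Specimen B: 21.4 mm / 0.796 mm per year = 26.88 years; at 2 growth lines per year that is 26.88 × 2 ≈ 54 growth lines.

54 growth lines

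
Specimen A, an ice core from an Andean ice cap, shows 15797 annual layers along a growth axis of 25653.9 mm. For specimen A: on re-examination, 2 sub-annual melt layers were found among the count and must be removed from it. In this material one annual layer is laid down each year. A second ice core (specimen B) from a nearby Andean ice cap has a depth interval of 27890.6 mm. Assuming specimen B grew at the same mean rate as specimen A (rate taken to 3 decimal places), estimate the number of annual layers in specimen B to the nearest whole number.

Specimen A: true annual layer count = 15797 − 2 = 15795.
A: 25653.9 mm over 15795 years gives 25653.9 / 15795 ≈ 1.624 mm/yr.
Specimen B: 27890.6 mm / 1.624 mm per year = 17174.01 years ≈ 17174 annual layers.

17174 annual layers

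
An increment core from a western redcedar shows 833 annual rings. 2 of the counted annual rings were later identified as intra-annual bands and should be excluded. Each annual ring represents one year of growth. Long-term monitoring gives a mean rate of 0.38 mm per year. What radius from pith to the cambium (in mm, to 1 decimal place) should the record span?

After corrections the count is 833 − 2 = 831 annual rings.
Length ≈ 0.38 × 831 = 315.8 mm.

315.8 mm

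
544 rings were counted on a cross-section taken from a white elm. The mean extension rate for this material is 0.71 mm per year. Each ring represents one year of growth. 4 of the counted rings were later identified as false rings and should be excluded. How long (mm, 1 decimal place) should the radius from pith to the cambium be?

Adjusted count: 544 − 4 = 540 rings.
Predicted length = 0.71 mm/year × 540 years = 383.4 mm.

383.4 mm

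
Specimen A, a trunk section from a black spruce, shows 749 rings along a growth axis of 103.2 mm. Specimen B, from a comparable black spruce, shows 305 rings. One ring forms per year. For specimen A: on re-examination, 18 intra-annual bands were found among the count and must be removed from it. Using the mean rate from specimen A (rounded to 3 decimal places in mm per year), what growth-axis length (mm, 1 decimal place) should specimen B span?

43.0 mm

Specimen A: true ring count = 749 − 18 = 731.
A: 103.2 mm over 731 years gives 103.2 / 731 ≈ 0.141 mm/year.
B's length ≈ 0.141 × 305 = 43.0 mm.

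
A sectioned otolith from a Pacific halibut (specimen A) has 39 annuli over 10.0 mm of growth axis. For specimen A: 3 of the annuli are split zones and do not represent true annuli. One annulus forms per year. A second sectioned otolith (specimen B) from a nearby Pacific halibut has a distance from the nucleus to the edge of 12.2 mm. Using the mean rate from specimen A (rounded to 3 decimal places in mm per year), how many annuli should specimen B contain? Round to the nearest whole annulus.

Specimen A: after corrections the count is 39 − 3 = 36 annuli.
A: Mean rate = 10.0 mm / 36 years ≈ 0.278 mm/year.
B spans 12.2 / 0.278 = 43.88 years ≈ 44 annuli.

44 annuli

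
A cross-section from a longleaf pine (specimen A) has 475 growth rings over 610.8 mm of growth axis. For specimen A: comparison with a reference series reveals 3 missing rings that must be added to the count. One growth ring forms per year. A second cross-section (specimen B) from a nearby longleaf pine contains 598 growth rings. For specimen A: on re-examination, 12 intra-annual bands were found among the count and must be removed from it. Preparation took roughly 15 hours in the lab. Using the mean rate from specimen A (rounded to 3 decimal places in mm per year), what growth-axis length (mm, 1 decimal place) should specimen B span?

784.0 mm

Specimen A: after corrections the count is 475 − 12 + 3 = 466 growth rings.
A: 610.8 mm over 466 years gives 610.8 / 466 ≈ 1.311 mm/year.
For B, 1.311 mm/year × 598 years = 784.0 mm.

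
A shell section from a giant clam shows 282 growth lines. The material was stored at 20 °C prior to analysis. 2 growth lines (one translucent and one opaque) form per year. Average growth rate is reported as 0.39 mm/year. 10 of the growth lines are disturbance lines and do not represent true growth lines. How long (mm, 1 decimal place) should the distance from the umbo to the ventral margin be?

53.0 mm

True growth line count = 282 − 10 = 272.
272 growth lines at 2 per year is 272 / 2 = 136 years.
Length ≈ 0.39 × 136 = 53.0 mm.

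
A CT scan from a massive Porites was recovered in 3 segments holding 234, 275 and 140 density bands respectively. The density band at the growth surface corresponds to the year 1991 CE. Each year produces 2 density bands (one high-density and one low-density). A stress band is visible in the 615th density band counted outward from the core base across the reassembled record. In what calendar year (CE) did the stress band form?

1974 CE

Total density bands = 234 + 275 + 140 = 649.
649 − 615 = 34 density bands lie beyond the stress band toward the growth surface.
34 density bands at 2 per year is 34 / 2 = 17 years.
1991 − 17 = 1974 CE.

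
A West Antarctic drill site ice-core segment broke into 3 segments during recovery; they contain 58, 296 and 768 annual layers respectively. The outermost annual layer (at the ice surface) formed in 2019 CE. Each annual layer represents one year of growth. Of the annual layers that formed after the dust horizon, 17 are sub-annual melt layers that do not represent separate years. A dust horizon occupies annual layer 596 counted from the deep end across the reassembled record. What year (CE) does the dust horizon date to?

Total annual layers = 58 + 296 + 768 = 1122.
1122 − 596 = 526 annual layers lie beyond the dust horizon toward the ice surface.
Removing the 17 false annual layers leaves 526 − 17 = 509 true annual layers beyond the dust horizon.
The annual layer at the ice surface is 2019 CE, so the dust horizon dates to 2019 − 509 = 1510 CE.

1510 CE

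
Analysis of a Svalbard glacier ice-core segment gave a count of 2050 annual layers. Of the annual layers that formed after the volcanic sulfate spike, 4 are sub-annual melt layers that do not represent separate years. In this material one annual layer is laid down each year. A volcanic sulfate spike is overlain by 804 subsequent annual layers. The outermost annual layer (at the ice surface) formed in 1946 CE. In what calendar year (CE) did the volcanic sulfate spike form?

1146 CE

There are 804 annual layers younger than the volcanic sulfate spike.
804 − 4 false = 800 true annual layers after the volcanic sulfate spike.
The annual layer at the ice surface is 1946 CE, so the volcanic sulfate spike dates to 1946 − 800 = 1146 CE.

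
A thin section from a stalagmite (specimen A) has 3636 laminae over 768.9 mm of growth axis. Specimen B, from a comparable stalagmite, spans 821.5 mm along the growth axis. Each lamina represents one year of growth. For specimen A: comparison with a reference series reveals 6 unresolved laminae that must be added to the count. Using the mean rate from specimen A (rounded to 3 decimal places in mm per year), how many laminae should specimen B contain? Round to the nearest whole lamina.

Specimen A: after corrections the count is 3636 + 6 = 3642 laminae.
A: Mean rate = 768.9 mm / 3642 years ≈ 0.211 mm per year.
Specimen B: 821.5 mm / 0.211 mm per year = 3893.36 years ≈ 3893 laminae.

3893 laminae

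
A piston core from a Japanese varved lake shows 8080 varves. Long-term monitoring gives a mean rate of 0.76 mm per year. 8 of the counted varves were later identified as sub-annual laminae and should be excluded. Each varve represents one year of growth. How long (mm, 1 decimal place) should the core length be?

6134.7 mm

True varve count = 8080 − 8 = 8072.
Length ≈ 0.76 × 8072 = 6134.7 mm.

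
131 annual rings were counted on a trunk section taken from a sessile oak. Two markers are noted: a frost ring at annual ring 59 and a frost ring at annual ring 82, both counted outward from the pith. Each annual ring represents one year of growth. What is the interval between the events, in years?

Separation: 82 − 59 = 23 annual rings.
That is 23 years at one annual ring per year.

23 yr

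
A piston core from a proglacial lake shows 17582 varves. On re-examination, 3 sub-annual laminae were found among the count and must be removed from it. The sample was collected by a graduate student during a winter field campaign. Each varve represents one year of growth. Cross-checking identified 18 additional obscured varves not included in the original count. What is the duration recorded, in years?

17597 years

After corrections the count is 17582 − 3 + 18 = 17597 varves.
With a one-to-one varve periodicity this is 17597 years.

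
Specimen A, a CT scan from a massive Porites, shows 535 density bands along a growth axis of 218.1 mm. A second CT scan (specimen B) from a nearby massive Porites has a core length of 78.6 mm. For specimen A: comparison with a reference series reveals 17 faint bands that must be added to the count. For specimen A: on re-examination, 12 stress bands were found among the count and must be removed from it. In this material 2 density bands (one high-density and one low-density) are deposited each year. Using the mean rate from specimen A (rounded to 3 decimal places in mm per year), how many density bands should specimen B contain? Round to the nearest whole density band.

Specimen A: correcting the raw count gives 535 − 12 + 17 = 540 true density bands.
Specimen A: with 2 density bands per year, 540 / 2 = 270 years.
A: Extension rate ≈ 218.1 / 270 = 0.808 mm per year.
For B, 78.6 / 0.808 = 97.28 years; at 2 density bands per year that is 97.28 × 2 ≈ 195 density bands.

195 density bands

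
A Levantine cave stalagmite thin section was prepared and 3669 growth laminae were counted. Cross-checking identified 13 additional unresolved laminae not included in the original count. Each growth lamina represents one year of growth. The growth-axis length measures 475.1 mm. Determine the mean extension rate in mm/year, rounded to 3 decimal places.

True growth lamina count = 3669 + 13 = 3682.
Mean rate = 475.1 mm / 3682 years ≈ 0.129 mm/year.

0.129 mm/year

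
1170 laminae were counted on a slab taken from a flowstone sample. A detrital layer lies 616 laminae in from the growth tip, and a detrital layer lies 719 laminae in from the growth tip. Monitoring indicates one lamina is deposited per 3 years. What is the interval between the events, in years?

The two markers are separated by 719 − 616 = 103 laminae.
At 3 years per lamina, 103 × 3 = 309 years.

309 years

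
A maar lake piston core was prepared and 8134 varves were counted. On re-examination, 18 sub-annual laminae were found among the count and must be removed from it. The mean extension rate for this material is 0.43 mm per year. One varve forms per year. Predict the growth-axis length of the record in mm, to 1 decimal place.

3489.9 mm

True varve count = 8134 − 18 = 8116.
8116 years at 0.43 mm/year gives 0.43 × 8116 = 3489.9 mm.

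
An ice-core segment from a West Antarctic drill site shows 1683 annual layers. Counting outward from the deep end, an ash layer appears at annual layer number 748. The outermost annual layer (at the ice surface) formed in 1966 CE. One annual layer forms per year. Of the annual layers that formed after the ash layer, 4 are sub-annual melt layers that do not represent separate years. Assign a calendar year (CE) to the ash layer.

1035 CE

1683 − 748 = 935 annual layers lie beyond the ash layer toward the ice surface.
Excluding 4 false annual layers: 935 − 4 = 931.
1966 − 931 = 1035 CE.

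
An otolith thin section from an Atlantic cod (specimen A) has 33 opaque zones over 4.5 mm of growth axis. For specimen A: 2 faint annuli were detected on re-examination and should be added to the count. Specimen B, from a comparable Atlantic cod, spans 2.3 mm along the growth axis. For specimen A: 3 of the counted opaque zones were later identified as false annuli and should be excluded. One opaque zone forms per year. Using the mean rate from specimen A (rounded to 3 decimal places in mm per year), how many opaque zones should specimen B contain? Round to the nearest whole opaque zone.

16 opaque zones

Specimen A: true opaque zone count = 33 − 3 + 2 = 32.
A: Extension rate ≈ 4.5 / 32 = 0.141 mm per year.
For B, 2.3 / 0.141 = 16.31 years ≈ 16 opaque zones.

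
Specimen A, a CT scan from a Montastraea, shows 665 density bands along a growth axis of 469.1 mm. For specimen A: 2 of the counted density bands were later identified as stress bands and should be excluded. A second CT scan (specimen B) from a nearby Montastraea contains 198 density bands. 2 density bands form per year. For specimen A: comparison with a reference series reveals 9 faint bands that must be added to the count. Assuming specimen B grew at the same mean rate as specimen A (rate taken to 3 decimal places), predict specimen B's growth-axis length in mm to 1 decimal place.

138.2 mm

Specimen A: true density band count = 665 − 2 + 9 = 672.
Specimen A: 672 density bands at 2 per year is 672 / 2 = 336 years.
A: Extension rate ≈ 469.1 / 336 = 1.396 mm/year.
Specimen B: dividing by 2 density bands per year: 198 / 2 = 99 years. Length of B = 1.396 × 99 = 138.2 mm.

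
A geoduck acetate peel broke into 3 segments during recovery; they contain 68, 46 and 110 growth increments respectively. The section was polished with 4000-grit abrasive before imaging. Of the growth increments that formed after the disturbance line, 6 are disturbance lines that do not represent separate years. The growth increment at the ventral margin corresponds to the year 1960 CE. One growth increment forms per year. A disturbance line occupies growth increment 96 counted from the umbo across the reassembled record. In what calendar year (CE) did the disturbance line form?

Total growth increments = 68 + 46 + 110 = 224.
224 − 96 = 128 growth increments lie beyond the disturbance line toward the ventral margin.
128 − 6 false = 122 true growth increments after the disturbance line.
1960 − 122 = 1838 CE.

1838 CE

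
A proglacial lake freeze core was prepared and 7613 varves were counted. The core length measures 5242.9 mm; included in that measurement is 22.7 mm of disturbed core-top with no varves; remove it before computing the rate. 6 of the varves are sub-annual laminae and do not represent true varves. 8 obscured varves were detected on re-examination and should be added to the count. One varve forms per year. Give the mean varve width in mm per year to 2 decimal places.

After corrections the count is 7613 − 6 + 8 = 7615 varves.
Net length = 5242.9 − 22.7 = 5220.2 mm.
5220.2 mm over 7615 years gives 5220.2 / 7615 ≈ 0.69 mm per year.

0.69 mm per year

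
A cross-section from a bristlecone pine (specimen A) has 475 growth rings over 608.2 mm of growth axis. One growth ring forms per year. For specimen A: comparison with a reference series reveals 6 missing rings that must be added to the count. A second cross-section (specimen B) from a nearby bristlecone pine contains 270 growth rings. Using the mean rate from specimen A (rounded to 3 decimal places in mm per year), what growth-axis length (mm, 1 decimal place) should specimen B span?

Specimen A: correcting the raw count gives 475 + 6 = 481 true growth rings.
A: 608.2 mm over 481 years gives 608.2 / 481 ≈ 1.264 mm per year.
For B, 1.264 mm/year × 270 years = 341.3 mm.

341.3 mm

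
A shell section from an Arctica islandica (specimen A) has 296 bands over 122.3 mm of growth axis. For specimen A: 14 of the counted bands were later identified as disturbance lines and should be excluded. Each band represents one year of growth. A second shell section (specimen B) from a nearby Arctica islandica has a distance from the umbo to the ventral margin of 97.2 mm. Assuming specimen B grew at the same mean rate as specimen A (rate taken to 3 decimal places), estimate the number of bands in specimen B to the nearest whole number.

Specimen A: correcting the raw count gives 296 − 14 = 282 true bands.
A: Extension rate ≈ 122.3 / 282 = 0.434 mm per year.
For B, 97.2 / 0.434 = 223.96 years ≈ 224 bands.

224 bands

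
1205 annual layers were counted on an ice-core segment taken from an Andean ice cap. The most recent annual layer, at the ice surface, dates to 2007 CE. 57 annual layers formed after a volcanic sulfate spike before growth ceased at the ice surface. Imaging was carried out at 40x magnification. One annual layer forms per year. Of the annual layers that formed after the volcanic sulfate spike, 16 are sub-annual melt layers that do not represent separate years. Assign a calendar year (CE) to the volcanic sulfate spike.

1966 CE

57 annual layers post-date the volcanic sulfate spike.
57 − 16 false = 41 true annual layers after the volcanic sulfate spike.
Counting back 41 years from 2007 CE places the volcanic sulfate spike in 2007 − 41 = 1966 CE.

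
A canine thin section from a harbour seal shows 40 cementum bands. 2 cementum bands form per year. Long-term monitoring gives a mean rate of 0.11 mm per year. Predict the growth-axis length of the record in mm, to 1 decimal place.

2.2 mm

With 2 cementum bands per year, 40 / 2 = 20 years.
Length ≈ 0.11 × 20 = 2.2 mm.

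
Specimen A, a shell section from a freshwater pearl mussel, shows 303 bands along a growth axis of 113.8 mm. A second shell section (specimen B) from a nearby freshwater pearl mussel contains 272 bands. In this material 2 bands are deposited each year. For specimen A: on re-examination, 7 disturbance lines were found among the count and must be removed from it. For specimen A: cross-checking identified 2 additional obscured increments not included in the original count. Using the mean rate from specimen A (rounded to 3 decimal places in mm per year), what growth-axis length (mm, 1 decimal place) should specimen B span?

103.9 mm

Specimen A: correcting the raw count gives 303 − 7 + 2 = 298 true bands.
Specimen A: with 2 bands per year, 298 / 2 = 149 years.
A: Extension rate ≈ 113.8 / 149 = 0.764 mm/yr.
Specimen B: with 2 bands per year, 272 / 2 = 136 years. Length of B = 0.764 × 136 = 103.9 mm.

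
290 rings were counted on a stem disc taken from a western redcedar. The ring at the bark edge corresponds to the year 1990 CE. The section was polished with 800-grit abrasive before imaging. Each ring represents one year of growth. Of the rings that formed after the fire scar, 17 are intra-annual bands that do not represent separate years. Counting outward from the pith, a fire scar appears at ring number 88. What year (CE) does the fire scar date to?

1805 CE

The fire scar sits at ring 88 from the pith, so 290 − 88 = 202 rings formed after it.
Removing the 17 false rings leaves 202 − 17 = 185 true rings beyond the fire scar.
Counting back 185 years from 1990 CE places the fire scar in 1990 − 185 = 1805 CE.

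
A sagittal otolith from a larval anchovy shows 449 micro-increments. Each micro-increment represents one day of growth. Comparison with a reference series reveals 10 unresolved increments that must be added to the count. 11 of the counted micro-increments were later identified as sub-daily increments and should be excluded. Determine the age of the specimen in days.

Correcting the raw count gives 449 − 11 + 10 = 448 true micro-increments.
One micro-increment per day makes the duration 448 days.

448 d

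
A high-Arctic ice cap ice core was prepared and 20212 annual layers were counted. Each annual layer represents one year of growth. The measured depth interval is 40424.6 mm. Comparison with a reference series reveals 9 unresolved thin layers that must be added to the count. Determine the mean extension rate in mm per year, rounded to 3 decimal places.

1.999 mm per year

Correcting the raw count gives 20212 + 9 = 20221 true annual layers.
40424.6 mm over 20221 years gives 40424.6 / 20221 ≈ 1.999 mm per year.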